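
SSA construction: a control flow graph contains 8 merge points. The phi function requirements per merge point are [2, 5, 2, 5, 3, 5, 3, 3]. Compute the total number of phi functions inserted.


Total phi functions = sum of phi functions at each join node
= 2 + 5 + 2 + 5 + 3 + 5 + 3 + 3 = 28

28


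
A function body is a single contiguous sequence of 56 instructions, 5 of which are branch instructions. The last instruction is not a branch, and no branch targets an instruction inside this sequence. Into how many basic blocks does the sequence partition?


With no in-sequence branch targets, the leaders are the first instruction plus the instruction after each branch.
Number of basic blocks = branches + 1
= 5 + 1 = 6

6


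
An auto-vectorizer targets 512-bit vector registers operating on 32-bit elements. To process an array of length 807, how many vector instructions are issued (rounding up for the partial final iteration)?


Width = 512 / 32 = 16 elements per vector op
Iterations = ceil(807 / 16) = 51

51


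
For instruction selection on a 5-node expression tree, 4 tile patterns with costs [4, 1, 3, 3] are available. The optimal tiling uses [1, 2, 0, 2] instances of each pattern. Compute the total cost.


Total cost = sum(count_i * cost_i)
= 1*4 + 2*1 + 0*3 + 2*3
= 12

12


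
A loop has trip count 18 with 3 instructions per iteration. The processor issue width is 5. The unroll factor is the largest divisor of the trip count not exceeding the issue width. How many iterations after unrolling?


Largest divisor of 18 <= 5 is 3
New iterations = 18 / 3 = 6

6


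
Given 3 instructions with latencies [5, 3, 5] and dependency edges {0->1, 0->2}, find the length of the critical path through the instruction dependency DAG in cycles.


Compute longest path through dependency graph: dist(Ik) = max over predecessors of dist + latency(Ik).
dist(I0) = latency 5 = 5
dist(I1) = dist(I0) + 3 = 5 + 3 = 8
dist(I2) = dist(I0) + 5 = 5 + 5 = 10
Critical path = max dist = 10

10


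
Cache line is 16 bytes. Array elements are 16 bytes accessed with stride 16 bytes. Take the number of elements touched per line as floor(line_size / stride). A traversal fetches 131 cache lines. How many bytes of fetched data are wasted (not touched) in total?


Elements per line = floor(16 / 16) = 1
Bytes used per line = 1 * 16 = 16
Wasted per line = 16 - 16 = 0
Total wasted = 0 * 131 = 0

0


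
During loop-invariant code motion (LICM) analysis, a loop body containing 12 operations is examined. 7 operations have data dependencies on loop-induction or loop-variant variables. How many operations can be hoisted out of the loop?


Invariant candidates = total - loop-dependent
= 12 - 7 = 5

5


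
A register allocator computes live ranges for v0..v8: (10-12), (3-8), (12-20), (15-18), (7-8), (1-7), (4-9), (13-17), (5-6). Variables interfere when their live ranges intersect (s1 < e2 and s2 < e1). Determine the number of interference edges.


Check all pairs for overlapping intervals.
Two intervals (s1,e1) and (s2,e2) overlap if s1 < e2 and s2 < e1.
v0 (10-12) vs v1..v8: overlaps none -> 0
v1 (3-8) vs v2..v8: overlaps v4, v5, v6, v8 -> 4
v2 (12-20) vs v3..v8: overlaps v3, v7 -> 2
v3 (15-18) vs v4..v8: overlaps v7 -> 1
v4 (7-8) vs v5..v8: overlaps v6 -> 1
v5 (1-7) vs v6..v8: overlaps v6, v8 -> 2
v6 (4-9) vs v7..v8: overlaps v8 -> 1
v7 (13-17) vs v8: overlaps none -> 0
Total overlapping pairs = 0 + 4 + 2 + 1 + 1 + 2 + 1 + 0 = 11

11


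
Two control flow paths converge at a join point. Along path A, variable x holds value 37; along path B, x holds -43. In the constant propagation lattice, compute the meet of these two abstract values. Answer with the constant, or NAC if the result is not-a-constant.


Meet operation: if both paths give the same constant, result is that constant; if they differ, result is NAC (not-a-constant).
Path A: 37, Path B: -43 -> differ
Result: not-a-constant -> NAC

NAC


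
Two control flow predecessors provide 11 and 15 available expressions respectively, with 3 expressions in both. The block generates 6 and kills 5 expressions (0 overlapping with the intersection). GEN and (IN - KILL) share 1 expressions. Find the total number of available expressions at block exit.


IN = intersection of predecessors = 3
IN - KILL = 3 - 0 = 3
|OUT| = |GEN| + |IN - KILL| - |GEN ∩ (IN - KILL)| = 6 + 3 - 1 = 8

8


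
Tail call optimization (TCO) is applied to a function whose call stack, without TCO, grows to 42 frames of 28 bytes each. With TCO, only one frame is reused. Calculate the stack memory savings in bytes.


Without TCO: 42 * 28 = 1176 bytes
With TCO: reuse 1 frame = 28 bytes
Savings = 1176 - 28 = 1148

1148


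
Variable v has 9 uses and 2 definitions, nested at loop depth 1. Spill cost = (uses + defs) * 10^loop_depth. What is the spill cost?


uses + defs = 9 + 2 = 11
10^1 = 10
Spill cost = 11 * 10 = 110

110


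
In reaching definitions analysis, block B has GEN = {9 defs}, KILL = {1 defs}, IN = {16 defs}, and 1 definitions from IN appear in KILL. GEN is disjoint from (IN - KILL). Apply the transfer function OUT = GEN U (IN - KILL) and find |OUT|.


IN - KILL: 16 - 1 = 15 surviving definitions
OUT = GEN + surviving = 9 + 15 = 24

24


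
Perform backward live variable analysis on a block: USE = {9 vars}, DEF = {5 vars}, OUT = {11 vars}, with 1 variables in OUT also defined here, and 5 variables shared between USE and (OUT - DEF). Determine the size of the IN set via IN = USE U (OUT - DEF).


OUT - DEF: 11 - 1 = 10
|IN| = |USE| + |OUT - DEF| - |USE ∩ (OUT - DEF)| = 9 + 10 - 5 = 14

14


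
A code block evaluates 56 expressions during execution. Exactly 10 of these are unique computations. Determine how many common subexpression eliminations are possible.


CSE count = total expressions - unique expressions
= 56 - 10 = 46

46


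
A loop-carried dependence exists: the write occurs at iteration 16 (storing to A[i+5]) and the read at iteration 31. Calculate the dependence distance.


Distance = read iteration - write iteration
= 31 - 16 = 15

15


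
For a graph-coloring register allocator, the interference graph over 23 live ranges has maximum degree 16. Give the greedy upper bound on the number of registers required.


Greedy coloring never needs more than (max_degree + 1) colors: when coloring a vertex, at most max_degree neighbors are already colored.
Upper bound = 16 + 1 = 17

17


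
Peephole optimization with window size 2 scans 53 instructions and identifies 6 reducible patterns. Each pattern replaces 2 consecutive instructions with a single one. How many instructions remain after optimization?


Each match removes 1 instructions.
Total removed = 6 * 1 = 6
Remaining = 53 - 6 = 47

47


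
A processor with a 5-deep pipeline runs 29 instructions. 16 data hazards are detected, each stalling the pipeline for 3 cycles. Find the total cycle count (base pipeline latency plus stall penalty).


Base cycles = 5 + 29 - 1 = 33
Total stalls = 16 * 3 = 48
Total = 33 + 48 = 81

81


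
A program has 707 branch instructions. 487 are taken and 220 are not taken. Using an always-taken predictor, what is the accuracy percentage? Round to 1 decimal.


Predictor: always-taken
Correct predictions = 487
Accuracy = 487 / 707 * 100 = 68.9%

68.9


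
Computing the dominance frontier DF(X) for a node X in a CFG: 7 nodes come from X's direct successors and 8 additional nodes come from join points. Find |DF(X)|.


DF(X) = direct successor contributions + join point contributions
= 7 + 8 = 15

15


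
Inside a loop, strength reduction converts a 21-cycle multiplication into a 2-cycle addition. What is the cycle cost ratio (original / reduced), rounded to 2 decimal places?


Ratio = mult_cost / add_cost = 21 / 2 = 10.5

10.5


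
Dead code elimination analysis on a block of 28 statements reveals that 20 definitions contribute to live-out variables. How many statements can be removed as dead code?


Dead code = total statements - live definitions
= 28 - 20 = 8

8


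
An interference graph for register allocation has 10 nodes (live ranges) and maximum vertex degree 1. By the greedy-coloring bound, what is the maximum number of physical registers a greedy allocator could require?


Greedy coloring never needs more than (max_degree + 1) colors: when coloring a vertex, at most max_degree neighbors are already colored.
Upper bound = 1 + 1 = 2

2


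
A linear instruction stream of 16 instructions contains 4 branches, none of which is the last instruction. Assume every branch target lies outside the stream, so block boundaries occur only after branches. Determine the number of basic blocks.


With no in-sequence branch targets, the leaders are the first instruction plus the instruction after each branch.
Number of basic blocks = branches + 1
= 4 + 1 = 5

5


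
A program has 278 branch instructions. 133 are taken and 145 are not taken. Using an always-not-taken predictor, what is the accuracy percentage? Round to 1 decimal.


Predictor: always-not-taken
Correct predictions = 145
Accuracy = 145 / 278 * 100 = 52.2%

52.2


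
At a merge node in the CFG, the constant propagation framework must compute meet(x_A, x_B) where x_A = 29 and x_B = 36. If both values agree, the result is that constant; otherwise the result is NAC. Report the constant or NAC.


Meet operation: if both paths give the same constant, result is that constant; if they differ, result is NAC (not-a-constant).
Path A: 29, Path B: 36 -> differ
Result: not-a-constant -> NAC

NAC


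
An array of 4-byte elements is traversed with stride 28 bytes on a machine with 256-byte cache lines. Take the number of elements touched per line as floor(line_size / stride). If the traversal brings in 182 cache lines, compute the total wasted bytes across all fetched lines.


Elements per line = floor(256 / 28) = 9
Bytes used per line = 9 * 4 = 36
Wasted per line = 256 - 36 = 220
Total wasted = 220 * 182 = 40040

40040


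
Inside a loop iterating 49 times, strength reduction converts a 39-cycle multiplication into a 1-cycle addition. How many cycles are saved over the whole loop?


Per-iteration saving = 39 - 1 = 38
Total saved = 49 * 38 = 1862

1862


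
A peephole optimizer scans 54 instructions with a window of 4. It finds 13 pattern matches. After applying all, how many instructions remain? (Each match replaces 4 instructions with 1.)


Each match removes 3 instructions.
Total removed = 13 * 3 = 39
Remaining = 54 - 39 = 15

15


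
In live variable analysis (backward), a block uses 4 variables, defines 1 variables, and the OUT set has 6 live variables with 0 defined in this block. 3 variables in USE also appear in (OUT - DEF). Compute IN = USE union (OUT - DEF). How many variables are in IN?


OUT - DEF: 6 - 0 = 6
|IN| = |USE| + |OUT - DEF| - |USE ∩ (OUT - DEF)| = 4 + 6 - 3 = 7

7


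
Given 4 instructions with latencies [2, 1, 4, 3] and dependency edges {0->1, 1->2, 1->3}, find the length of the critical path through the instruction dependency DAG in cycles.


Compute longest path through dependency graph: dist(Ik) = max over predecessors of dist + latency(Ik).
dist(I0) = latency 2 = 2
dist(I1) = dist(I0) + 1 = 2 + 1 = 3
dist(I2) = dist(I1) + 4 = 3 + 4 = 7
dist(I3) = dist(I1) + 3 = 3 + 3 = 6
Critical path = max dist = 7

7


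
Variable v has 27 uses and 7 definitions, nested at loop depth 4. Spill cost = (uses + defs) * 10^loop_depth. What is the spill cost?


uses + defs = 27 + 7 = 34
10^4 = 10000
Spill cost = 34 * 10000 = 340000

340000


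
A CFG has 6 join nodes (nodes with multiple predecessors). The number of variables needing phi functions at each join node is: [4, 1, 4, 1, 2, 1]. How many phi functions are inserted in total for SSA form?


Total phi functions = sum of phi functions at each join node
= 4 + 1 + 4 + 1 + 2 + 1 = 13

13


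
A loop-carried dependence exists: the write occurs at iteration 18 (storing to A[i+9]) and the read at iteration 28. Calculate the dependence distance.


Distance = read iteration - write iteration
= 28 - 18 = 10

10


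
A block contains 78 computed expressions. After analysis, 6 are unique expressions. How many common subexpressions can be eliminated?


CSE count = total expressions - unique expressions
= 78 - 6 = 72

72


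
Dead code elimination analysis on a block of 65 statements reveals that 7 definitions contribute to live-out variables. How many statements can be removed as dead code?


Dead code = total statements - live definitions
= 65 - 7 = 58

58


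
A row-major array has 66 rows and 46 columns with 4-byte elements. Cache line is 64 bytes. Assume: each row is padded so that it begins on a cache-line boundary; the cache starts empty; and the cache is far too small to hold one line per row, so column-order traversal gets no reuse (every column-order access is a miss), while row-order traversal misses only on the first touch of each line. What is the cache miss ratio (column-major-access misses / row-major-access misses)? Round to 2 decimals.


Each row occupies 46 * 4 = 184 bytes and starts on a line boundary, so it spans ceil(184 / 64) = 3 cache lines.
Row-major traversal misses (one per line touched): 66 * ceil(46 * 4 / 64) = 198
Column-major traversal misses (no reuse, every access misses): 66 * 46 = 3036
Ratio = 3036 / 198 = 15.33

15.33


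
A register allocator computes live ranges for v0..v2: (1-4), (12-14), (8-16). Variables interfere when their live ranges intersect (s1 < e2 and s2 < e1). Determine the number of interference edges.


Check all pairs for overlapping intervals.
Two intervals (s1,e1) and (s2,e2) overlap if s1 < e2 and s2 < e1.
v0 (1-4) vs v1..v2: overlaps none -> 0
v1 (12-14) vs v2: overlaps v2 -> 1
Total overlapping pairs = 0 + 1 = 1

1


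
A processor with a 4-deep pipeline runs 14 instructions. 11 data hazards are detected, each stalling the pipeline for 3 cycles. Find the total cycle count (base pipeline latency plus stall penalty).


Base cycles = 4 + 14 - 1 = 17
Total stalls = 11 * 3 = 33
Total = 17 + 33 = 50

50


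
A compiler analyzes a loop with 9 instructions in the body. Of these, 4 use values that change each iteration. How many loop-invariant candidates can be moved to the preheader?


Invariant candidates = total - loop-dependent
= 9 - 4 = 5

5


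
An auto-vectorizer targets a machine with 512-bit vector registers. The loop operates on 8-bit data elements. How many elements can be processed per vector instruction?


Width = SIMD bits / data type bits
= 512 / 8 = 64

64


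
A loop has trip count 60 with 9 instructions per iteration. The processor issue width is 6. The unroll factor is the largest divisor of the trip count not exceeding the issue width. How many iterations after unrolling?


Largest divisor of 60 <= 6 is 6
New iterations = 60 / 6 = 10

10


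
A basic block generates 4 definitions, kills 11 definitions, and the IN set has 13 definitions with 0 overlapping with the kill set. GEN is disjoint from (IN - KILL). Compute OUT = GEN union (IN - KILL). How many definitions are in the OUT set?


IN - KILL: 13 - 0 = 13 surviving definitions
OUT = GEN + surviving = 4 + 13 = 17

17


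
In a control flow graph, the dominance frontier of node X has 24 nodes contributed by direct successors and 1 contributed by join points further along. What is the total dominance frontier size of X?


DF(X) = direct successor contributions + join point contributions
= 24 + 1 = 25

25


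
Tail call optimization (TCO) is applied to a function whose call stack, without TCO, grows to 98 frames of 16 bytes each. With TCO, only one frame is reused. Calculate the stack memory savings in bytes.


Without TCO: 98 * 16 = 1568 bytes
With TCO: reuse 1 frame = 16 bytes
Savings = 1568 - 16 = 1552

1552


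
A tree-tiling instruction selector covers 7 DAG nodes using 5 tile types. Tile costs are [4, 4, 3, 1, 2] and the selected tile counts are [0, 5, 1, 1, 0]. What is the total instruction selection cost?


Total cost = sum(count_i * cost_i)
= 0*4 + 5*4 + 1*3 + 1*1 + 0*2
= 24

24


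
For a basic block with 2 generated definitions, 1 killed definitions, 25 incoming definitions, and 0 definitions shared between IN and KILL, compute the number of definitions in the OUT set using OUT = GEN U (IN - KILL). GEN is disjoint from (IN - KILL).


IN - KILL: 25 - 0 = 25 surviving definitions
OUT = GEN + surviving = 2 + 25 = 27

27


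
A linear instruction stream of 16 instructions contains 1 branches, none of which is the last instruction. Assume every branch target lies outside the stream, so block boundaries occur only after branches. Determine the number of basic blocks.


With no in-sequence branch targets, the leaders are the first instruction plus the instruction after each branch.
Number of basic blocks = branches + 1
= 1 + 1 = 2

2


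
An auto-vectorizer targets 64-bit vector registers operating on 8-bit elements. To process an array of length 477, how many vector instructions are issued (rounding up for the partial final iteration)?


Width = 64 / 8 = 8 elements per vector op
Iterations = ceil(477 / 8) = 60

60


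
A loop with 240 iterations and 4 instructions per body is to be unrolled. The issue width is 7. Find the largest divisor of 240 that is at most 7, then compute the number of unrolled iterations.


Largest divisor of 240 <= 7 is 6
New iterations = 240 / 6 = 40

40


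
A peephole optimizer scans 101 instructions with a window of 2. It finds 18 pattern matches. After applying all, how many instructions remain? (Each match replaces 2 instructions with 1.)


Each match removes 1 instructions.
Total removed = 18 * 1 = 18
Remaining = 101 - 18 = 83

83


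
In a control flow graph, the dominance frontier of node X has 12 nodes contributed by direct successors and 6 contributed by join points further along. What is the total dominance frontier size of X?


DF(X) = direct successor contributions + join point contributions
= 12 + 6 = 18

18


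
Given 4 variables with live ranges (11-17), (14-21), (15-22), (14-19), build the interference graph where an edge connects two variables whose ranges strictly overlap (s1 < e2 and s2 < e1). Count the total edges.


Check all pairs for overlapping intervals.
Two intervals (s1,e1) and (s2,e2) overlap if s1 < e2 and s2 < e1.
v0 (11-17) vs v1..v3: overlaps v1, v2, v3 -> 3
v1 (14-21) vs v2..v3: overlaps v2, v3 -> 2
v2 (15-22) vs v3: overlaps v3 -> 1
Total overlapping pairs = 3 + 2 + 1 = 6

6


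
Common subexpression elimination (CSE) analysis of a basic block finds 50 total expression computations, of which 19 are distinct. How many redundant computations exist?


CSE count = total expressions - unique expressions
= 50 - 19 = 31

31


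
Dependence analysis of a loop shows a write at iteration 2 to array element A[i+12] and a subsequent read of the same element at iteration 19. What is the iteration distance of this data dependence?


Distance = read iteration - write iteration
= 19 - 2 = 17

17


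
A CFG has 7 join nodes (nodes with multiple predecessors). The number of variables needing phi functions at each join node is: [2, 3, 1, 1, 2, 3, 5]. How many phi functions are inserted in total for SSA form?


Total phi functions = sum of phi functions at each join node
= 2 + 3 + 1 + 1 + 2 + 3 + 5 = 17

17


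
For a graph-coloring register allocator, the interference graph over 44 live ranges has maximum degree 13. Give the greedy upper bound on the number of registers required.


Greedy coloring never needs more than (max_degree + 1) colors: when coloring a vertex, at most max_degree neighbors are already colored.
Upper bound = 13 + 1 = 14

14


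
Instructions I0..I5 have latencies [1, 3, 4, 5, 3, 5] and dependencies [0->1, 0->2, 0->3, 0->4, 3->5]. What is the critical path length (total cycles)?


Compute longest path through dependency graph: dist(Ik) = max over predecessors of dist + latency(Ik).
dist(I0) = latency 1 = 1
dist(I1) = dist(I0) + 3 = 1 + 3 = 4
dist(I2) = dist(I0) + 4 = 1 + 4 = 5
dist(I3) = dist(I0) + 5 = 1 + 5 = 6
dist(I4) = dist(I0) + 3 = 1 + 3 = 4
dist(I5) = dist(I3) + 5 = 6 + 5 = 11
Critical path = max dist = 11

11


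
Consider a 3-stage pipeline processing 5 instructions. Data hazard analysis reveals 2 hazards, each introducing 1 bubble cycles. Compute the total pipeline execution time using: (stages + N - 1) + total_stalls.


Base cycles = 3 + 5 - 1 = 7
Total stalls = 2 * 1 = 2
Total = 7 + 2 = 9

9


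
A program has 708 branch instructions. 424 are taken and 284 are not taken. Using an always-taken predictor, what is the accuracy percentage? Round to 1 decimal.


Predictor: always-taken
Correct predictions = 424
Accuracy = 424 / 708 * 100 = 59.9%

59.9


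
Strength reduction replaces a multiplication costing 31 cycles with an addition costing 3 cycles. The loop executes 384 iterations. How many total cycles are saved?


Per-iteration saving = 31 - 3 = 28
Total saved = 384 * 28 = 10752

10752


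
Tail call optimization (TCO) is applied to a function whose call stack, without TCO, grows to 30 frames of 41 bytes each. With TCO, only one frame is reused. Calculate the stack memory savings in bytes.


Without TCO: 30 * 41 = 1230 bytes
With TCO: reuse 1 frame = 41 bytes
Savings = 1230 - 41 = 1189

1189


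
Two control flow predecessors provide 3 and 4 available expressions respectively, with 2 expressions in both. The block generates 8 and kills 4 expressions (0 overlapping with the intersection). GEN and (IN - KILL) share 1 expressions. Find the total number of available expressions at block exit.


IN = intersection of predecessors = 2
IN - KILL = 2 - 0 = 2
|OUT| = |GEN| + |IN - KILL| - |GEN ∩ (IN - KILL)| = 8 + 2 - 1 = 9

9


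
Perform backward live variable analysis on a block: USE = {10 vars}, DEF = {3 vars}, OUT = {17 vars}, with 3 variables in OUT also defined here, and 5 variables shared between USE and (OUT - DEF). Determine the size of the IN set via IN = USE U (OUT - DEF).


OUT - DEF: 17 - 3 = 14
|IN| = |USE| + |OUT - DEF| - |USE ∩ (OUT - DEF)| = 10 + 14 - 5 = 19

19


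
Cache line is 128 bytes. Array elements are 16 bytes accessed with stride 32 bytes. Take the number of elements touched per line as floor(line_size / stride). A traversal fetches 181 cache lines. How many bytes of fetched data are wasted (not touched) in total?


Elements per line = floor(128 / 32) = 4
Bytes used per line = 4 * 16 = 64
Wasted per line = 128 - 64 = 64
Total wasted = 64 * 181 = 11584

11584


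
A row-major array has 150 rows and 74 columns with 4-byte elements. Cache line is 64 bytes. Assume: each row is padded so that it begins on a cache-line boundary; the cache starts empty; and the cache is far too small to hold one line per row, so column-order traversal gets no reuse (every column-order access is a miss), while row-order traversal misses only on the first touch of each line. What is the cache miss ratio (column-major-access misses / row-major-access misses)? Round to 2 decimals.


Each row occupies 74 * 4 = 296 bytes and starts on a line boundary, so it spans ceil(296 / 64) = 5 cache lines.
Row-major traversal misses (one per line touched): 150 * ceil(74 * 4 / 64) = 750
Column-major traversal misses (no reuse, every access misses): 150 * 74 = 11100
Ratio = 11100 / 750 = 14.8

14.8


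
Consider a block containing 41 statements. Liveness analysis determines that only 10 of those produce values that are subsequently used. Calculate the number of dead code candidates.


Dead code = total statements - live definitions
= 41 - 10 = 31

31


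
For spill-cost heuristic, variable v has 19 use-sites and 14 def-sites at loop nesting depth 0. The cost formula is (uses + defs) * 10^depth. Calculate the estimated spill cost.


uses + defs = 19 + 14 = 33
10^0 = 1
Spill cost = 33 * 1 = 33

33


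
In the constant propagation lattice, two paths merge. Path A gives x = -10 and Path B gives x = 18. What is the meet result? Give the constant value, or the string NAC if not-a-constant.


Meet operation: if both paths give the same constant, result is that constant; if they differ, result is NAC (not-a-constant).
Path A: -10, Path B: 18 -> differ
Result: not-a-constant -> NAC

NAC


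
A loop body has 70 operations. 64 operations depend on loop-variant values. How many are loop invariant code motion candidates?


Invariant candidates = total - loop-dependent
= 70 - 64 = 6

6


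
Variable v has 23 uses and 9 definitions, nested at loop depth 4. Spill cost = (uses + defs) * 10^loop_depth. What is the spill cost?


uses + defs = 23 + 9 = 32
10^4 = 10000
Spill cost = 32 * 10000 = 320000

320000


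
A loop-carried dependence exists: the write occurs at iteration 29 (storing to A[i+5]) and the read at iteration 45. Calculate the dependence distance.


Distance = read iteration - write iteration
= 45 - 29 = 16

16


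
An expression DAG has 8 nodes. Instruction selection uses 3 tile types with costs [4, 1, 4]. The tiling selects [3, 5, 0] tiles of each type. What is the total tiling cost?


Total cost = sum(count_i * cost_i)
= 3*4 + 5*1 + 0*4
= 17

17


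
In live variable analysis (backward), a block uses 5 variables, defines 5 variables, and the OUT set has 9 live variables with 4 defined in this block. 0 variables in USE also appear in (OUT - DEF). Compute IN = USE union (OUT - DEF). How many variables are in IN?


OUT - DEF: 9 - 4 = 5
|IN| = |USE| + |OUT - DEF| - |USE ∩ (OUT - DEF)| = 5 + 5 - 0 = 10

10


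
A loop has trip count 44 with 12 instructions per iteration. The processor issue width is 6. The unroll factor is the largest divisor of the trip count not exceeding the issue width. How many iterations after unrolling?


Largest divisor of 44 <= 6 is 4
New iterations = 44 / 4 = 11

11


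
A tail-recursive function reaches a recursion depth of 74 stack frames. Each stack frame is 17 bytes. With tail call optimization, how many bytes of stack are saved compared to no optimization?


Without TCO: 74 * 17 = 1258 bytes
With TCO: reuse 1 frame = 17 bytes
Savings = 1258 - 17 = 1241

1241


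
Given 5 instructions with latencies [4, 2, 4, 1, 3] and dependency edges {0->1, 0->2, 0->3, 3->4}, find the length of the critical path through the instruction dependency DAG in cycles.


Compute longest path through dependency graph: dist(Ik) = max over predecessors of dist + latency(Ik).
dist(I0) = latency 4 = 4
dist(I1) = dist(I0) + 2 = 4 + 2 = 6
dist(I2) = dist(I0) + 4 = 4 + 4 = 8
dist(I3) = dist(I0) + 1 = 4 + 1 = 5
dist(I4) = dist(I3) + 3 = 5 + 3 = 8
Critical path = max dist = 8

8


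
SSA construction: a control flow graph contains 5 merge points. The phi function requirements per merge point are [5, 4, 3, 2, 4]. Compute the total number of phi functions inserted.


Total phi functions = sum of phi functions at each join node
= 5 + 4 + 3 + 2 + 4 = 18

18


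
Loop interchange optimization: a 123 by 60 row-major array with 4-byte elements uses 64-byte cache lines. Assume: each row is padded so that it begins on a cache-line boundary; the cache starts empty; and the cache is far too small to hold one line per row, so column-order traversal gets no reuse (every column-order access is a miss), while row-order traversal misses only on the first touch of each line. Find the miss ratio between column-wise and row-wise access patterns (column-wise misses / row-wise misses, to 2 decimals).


Each row occupies 60 * 4 = 240 bytes and starts on a line boundary, so it spans ceil(240 / 64) = 4 cache lines.
Row-major traversal misses (one per line touched): 123 * ceil(60 * 4 / 64) = 492
Column-major traversal misses (no reuse, every access misses): 123 * 60 = 7380
Ratio = 7380 / 492 = 15.0

15.0


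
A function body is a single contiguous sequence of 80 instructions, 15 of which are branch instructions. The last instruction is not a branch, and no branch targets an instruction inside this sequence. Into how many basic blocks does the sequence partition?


With no in-sequence branch targets, the leaders are the first instruction plus the instruction after each branch.
Number of basic blocks = branches + 1
= 15 + 1 = 16

16


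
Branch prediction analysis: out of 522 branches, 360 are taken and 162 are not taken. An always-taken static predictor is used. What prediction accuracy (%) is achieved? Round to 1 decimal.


Predictor: always-taken
Correct predictions = 360
Accuracy = 360 / 522 * 100 = 69.0%

69.0


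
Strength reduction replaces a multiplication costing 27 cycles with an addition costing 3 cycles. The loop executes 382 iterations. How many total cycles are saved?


Per-iteration saving = 27 - 3 = 24
Total saved = 382 * 24 = 9168

9168


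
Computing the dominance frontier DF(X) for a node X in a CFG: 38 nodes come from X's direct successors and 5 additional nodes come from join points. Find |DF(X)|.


DF(X) = direct successor contributions + join point contributions
= 38 + 5 = 43

43


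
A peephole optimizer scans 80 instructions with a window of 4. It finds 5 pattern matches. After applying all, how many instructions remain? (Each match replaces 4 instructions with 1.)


Each match removes 3 instructions.
Total removed = 5 * 3 = 15
Remaining = 80 - 15 = 65

65


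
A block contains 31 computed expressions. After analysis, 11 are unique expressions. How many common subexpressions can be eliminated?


CSE count = total expressions - unique expressions
= 31 - 11 = 20

20


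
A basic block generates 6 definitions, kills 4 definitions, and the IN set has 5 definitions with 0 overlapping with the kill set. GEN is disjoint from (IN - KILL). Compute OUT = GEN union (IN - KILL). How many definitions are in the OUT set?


IN - KILL: 5 - 0 = 5 surviving definitions
OUT = GEN + surviving = 6 + 5 = 11

11


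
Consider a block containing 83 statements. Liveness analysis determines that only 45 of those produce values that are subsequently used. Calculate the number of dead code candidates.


Dead code = total statements - live definitions
= 83 - 45 = 38

38


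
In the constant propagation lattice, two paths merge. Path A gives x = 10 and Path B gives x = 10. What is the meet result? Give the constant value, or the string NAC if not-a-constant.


Meet operation: if both paths give the same constant, result is that constant; if they differ, result is NAC (not-a-constant).
Path A: 10, Path B: 10 -> equal
Result: constant -> 10

10


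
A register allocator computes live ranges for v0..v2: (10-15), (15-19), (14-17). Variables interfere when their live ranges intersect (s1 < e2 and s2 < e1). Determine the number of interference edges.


Check all pairs for overlapping intervals.
Two intervals (s1,e1) and (s2,e2) overlap if s1 < e2 and s2 < e1.
v0 (10-15) vs v1..v2: overlaps v2 -> 1
v1 (15-19) vs v2: overlaps v2 -> 1
Total overlapping pairs = 1 + 1 = 2

2


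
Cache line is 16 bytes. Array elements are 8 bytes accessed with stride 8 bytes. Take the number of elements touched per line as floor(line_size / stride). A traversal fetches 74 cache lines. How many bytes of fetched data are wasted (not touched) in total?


Elements per line = floor(16 / 8) = 2
Bytes used per line = 2 * 8 = 16
Wasted per line = 16 - 16 = 0
Total wasted = 0 * 74 = 0

0


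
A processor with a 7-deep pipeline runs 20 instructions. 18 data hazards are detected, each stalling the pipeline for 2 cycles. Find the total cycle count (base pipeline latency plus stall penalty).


Base cycles = 7 + 20 - 1 = 26
Total stalls = 18 * 2 = 36
Total = 26 + 36 = 62

62


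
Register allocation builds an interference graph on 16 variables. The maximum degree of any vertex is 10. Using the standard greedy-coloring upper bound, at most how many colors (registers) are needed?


Greedy coloring never needs more than (max_degree + 1) colors: when coloring a vertex, at most max_degree neighbors are already colored.
Upper bound = 10 + 1 = 11

11


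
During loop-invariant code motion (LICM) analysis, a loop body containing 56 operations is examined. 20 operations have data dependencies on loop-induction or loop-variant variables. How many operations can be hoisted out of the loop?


Invariant candidates = total - loop-dependent
= 56 - 20 = 36

36


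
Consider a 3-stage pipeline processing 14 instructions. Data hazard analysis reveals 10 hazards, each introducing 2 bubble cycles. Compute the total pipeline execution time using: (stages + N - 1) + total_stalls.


Base cycles = 3 + 14 - 1 = 16
Total stalls = 10 * 2 = 20
Total = 16 + 20 = 36

36


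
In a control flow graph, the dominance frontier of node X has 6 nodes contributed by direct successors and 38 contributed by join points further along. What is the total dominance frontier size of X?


DF(X) = direct successor contributions + join point contributions
= 6 + 38 = 44

44


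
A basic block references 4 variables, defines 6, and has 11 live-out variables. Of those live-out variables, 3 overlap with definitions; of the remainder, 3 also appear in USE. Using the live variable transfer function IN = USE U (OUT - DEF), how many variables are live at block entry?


OUT - DEF: 11 - 3 = 8
|IN| = |USE| + |OUT - DEF| - |USE ∩ (OUT - DEF)| = 4 + 8 - 3 = 9

9


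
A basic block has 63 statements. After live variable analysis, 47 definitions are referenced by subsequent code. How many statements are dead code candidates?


Dead code = total statements - live definitions
= 63 - 47 = 16

16


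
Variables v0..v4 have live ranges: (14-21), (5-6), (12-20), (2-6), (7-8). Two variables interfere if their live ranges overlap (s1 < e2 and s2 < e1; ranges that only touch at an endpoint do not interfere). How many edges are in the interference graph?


Check all pairs for overlapping intervals.
Two intervals (s1,e1) and (s2,e2) overlap if s1 < e2 and s2 < e1.
v0 (14-21) vs v1..v4: overlaps v2 -> 1
v1 (5-6) vs v2..v4: overlaps v3 -> 1
v2 (12-20) vs v3..v4: overlaps none -> 0
v3 (2-6) vs v4: overlaps none -> 0
Total overlapping pairs = 1 + 1 + 0 + 0 = 2

2


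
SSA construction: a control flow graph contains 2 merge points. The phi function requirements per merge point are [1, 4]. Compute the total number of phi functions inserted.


Total phi functions = sum of phi functions at each join node
= 1 + 4 = 5

5


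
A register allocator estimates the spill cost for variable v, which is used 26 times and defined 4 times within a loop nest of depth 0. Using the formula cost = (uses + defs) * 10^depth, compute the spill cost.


uses + defs = 26 + 4 = 30
10^0 = 1
Spill cost = 30 * 1 = 30

30


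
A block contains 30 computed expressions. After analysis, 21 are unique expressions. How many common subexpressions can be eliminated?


CSE count = total expressions - unique expressions
= 30 - 21 = 9

9


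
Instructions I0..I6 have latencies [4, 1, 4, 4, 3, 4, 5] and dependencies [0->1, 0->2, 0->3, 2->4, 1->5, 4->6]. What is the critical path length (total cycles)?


Compute longest path through dependency graph: dist(Ik) = max over predecessors of dist + latency(Ik).
dist(I0) = latency 4 = 4
dist(I1) = dist(I0) + 1 = 4 + 1 = 5
dist(I2) = dist(I0) + 4 = 4 + 4 = 8
dist(I3) = dist(I0) + 4 = 4 + 4 = 8
dist(I4) = dist(I2) + 3 = 8 + 3 = 11
dist(I5) = dist(I1) + 4 = 5 + 4 = 9
dist(I6) = dist(I4) + 5 = 11 + 5 = 16
Critical path = max dist = 16

16


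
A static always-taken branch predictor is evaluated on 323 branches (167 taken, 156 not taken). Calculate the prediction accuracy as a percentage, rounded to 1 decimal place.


Predictor: always-taken
Correct predictions = 167
Accuracy = 167 / 323 * 100 = 51.7%

51.7


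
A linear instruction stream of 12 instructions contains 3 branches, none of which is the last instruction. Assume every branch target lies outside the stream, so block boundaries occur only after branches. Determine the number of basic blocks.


With no in-sequence branch targets, the leaders are the first instruction plus the instruction after each branch.
Number of basic blocks = branches + 1
= 3 + 1 = 4

4


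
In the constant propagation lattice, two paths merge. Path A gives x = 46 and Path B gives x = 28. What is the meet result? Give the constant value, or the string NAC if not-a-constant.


Meet operation: if both paths give the same constant, result is that constant; if they differ, result is NAC (not-a-constant).
Path A: 46, Path B: 28 -> differ
Result: not-a-constant -> NAC

NAC


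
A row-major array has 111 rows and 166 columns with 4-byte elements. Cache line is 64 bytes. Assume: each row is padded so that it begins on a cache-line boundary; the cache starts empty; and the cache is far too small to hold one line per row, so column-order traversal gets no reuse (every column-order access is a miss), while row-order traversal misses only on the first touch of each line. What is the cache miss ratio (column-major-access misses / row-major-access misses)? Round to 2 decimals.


Each row occupies 166 * 4 = 664 bytes and starts on a line boundary, so it spans ceil(664 / 64) = 11 cache lines.
Row-major traversal misses (one per line touched): 111 * ceil(166 * 4 / 64) = 1221
Column-major traversal misses (no reuse, every access misses): 111 * 166 = 18426
Ratio = 18426 / 1221 = 15.09

15.09


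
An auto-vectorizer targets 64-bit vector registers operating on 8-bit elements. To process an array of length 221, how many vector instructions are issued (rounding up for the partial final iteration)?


Width = 64 / 8 = 8 elements per vector op
Iterations = ceil(221 / 8) = 28

28


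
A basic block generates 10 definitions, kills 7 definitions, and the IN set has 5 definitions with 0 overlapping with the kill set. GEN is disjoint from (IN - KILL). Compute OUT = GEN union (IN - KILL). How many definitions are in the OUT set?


IN - KILL: 5 - 0 = 5 surviving definitions
OUT = GEN + surviving = 10 + 5 = 15

15


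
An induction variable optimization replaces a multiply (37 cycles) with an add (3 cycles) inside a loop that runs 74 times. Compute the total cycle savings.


Per-iteration saving = 37 - 3 = 34
Total saved = 74 * 34 = 2516

2516


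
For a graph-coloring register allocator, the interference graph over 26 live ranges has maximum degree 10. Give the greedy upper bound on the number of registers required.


Greedy coloring never needs more than (max_degree + 1) colors: when coloring a vertex, at most max_degree neighbors are already colored.
Upper bound = 10 + 1 = 11

11


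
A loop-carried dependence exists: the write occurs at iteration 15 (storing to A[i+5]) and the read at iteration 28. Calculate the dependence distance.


Distance = read iteration - write iteration
= 28 - 15 = 13

13


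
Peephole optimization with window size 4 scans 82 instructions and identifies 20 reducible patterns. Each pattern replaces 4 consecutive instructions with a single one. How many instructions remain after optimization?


Each match removes 3 instructions.
Total removed = 20 * 3 = 60
Remaining = 82 - 60 = 22

22


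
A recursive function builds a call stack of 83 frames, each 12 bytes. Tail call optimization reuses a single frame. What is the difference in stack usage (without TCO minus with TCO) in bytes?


Without TCO: 83 * 12 = 996 bytes
With TCO: reuse 1 frame = 12 bytes
Savings = 996 - 12 = 984

984


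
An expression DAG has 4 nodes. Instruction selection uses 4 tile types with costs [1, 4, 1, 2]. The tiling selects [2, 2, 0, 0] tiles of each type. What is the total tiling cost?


Total cost = sum(count_i * cost_i)
= 2*1 + 2*4 + 0*1 + 0*2
= 10

10


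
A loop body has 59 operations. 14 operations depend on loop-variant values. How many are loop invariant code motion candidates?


Invariant candidates = total - loop-dependent
= 59 - 14 = 45

45
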